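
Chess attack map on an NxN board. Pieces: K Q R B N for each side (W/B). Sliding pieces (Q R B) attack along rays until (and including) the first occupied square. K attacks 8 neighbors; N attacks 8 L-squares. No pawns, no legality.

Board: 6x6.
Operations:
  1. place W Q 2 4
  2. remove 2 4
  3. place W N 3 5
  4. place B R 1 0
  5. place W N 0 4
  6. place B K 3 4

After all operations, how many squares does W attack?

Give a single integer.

Op 1: place WQ@(2,4)
Op 2: remove (2,4)
Op 3: place WN@(3,5)
Op 4: place BR@(1,0)
Op 5: place WN@(0,4)
Op 6: place BK@(3,4)
Per-piece attacks for W:
  WN@(0,4): attacks (2,5) (1,2) (2,3)
  WN@(3,5): attacks (4,3) (5,4) (2,3) (1,4)
Union (6 distinct): (1,2) (1,4) (2,3) (2,5) (4,3) (5,4)

Answer: 6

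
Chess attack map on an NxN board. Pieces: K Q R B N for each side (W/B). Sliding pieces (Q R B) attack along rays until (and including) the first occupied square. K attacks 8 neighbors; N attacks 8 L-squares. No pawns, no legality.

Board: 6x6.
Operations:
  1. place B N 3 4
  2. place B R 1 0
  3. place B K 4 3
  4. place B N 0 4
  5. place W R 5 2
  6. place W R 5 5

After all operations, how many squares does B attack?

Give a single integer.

Op 1: place BN@(3,4)
Op 2: place BR@(1,0)
Op 3: place BK@(4,3)
Op 4: place BN@(0,4)
Op 5: place WR@(5,2)
Op 6: place WR@(5,5)
Per-piece attacks for B:
  BN@(0,4): attacks (2,5) (1,2) (2,3)
  BR@(1,0): attacks (1,1) (1,2) (1,3) (1,4) (1,5) (2,0) (3,0) (4,0) (5,0) (0,0)
  BN@(3,4): attacks (5,5) (1,5) (4,2) (5,3) (2,2) (1,3)
  BK@(4,3): attacks (4,4) (4,2) (5,3) (3,3) (5,4) (5,2) (3,4) (3,2)
Union (22 distinct): (0,0) (1,1) (1,2) (1,3) (1,4) (1,5) (2,0) (2,2) (2,3) (2,5) (3,0) (3,2) (3,3) (3,4) (4,0) (4,2) (4,4) (5,0) (5,2) (5,3) (5,4) (5,5)

Answer: 22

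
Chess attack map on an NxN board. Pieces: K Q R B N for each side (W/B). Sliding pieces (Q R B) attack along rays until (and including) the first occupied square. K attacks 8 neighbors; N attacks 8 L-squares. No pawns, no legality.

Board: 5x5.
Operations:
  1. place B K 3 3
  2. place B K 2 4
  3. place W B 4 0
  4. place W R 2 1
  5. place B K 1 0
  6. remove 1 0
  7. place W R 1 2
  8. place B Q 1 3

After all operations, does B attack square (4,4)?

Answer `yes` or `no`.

Op 1: place BK@(3,3)
Op 2: place BK@(2,4)
Op 3: place WB@(4,0)
Op 4: place WR@(2,1)
Op 5: place BK@(1,0)
Op 6: remove (1,0)
Op 7: place WR@(1,2)
Op 8: place BQ@(1,3)
Per-piece attacks for B:
  BQ@(1,3): attacks (1,4) (1,2) (2,3) (3,3) (0,3) (2,4) (2,2) (3,1) (4,0) (0,4) (0,2) [ray(0,-1) blocked at (1,2); ray(1,0) blocked at (3,3); ray(1,1) blocked at (2,4); ray(1,-1) blocked at (4,0)]
  BK@(2,4): attacks (2,3) (3,4) (1,4) (3,3) (1,3)
  BK@(3,3): attacks (3,4) (3,2) (4,3) (2,3) (4,4) (4,2) (2,4) (2,2)
B attacks (4,4): yes

Answer: yes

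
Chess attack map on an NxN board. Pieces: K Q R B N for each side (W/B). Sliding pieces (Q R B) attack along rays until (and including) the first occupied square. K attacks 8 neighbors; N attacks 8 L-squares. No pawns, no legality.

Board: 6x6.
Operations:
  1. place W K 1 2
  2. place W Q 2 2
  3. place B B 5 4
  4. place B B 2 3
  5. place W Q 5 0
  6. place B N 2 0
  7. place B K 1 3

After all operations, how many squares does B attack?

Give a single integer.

Answer: 18

Derivation:
Op 1: place WK@(1,2)
Op 2: place WQ@(2,2)
Op 3: place BB@(5,4)
Op 4: place BB@(2,3)
Op 5: place WQ@(5,0)
Op 6: place BN@(2,0)
Op 7: place BK@(1,3)
Per-piece attacks for B:
  BK@(1,3): attacks (1,4) (1,2) (2,3) (0,3) (2,4) (2,2) (0,4) (0,2)
  BN@(2,0): attacks (3,2) (4,1) (1,2) (0,1)
  BB@(2,3): attacks (3,4) (4,5) (3,2) (4,1) (5,0) (1,4) (0,5) (1,2) [ray(1,-1) blocked at (5,0); ray(-1,-1) blocked at (1,2)]
  BB@(5,4): attacks (4,5) (4,3) (3,2) (2,1) (1,0)
Union (18 distinct): (0,1) (0,2) (0,3) (0,4) (0,5) (1,0) (1,2) (1,4) (2,1) (2,2) (2,3) (2,4) (3,2) (3,4) (4,1) (4,3) (4,5) (5,0)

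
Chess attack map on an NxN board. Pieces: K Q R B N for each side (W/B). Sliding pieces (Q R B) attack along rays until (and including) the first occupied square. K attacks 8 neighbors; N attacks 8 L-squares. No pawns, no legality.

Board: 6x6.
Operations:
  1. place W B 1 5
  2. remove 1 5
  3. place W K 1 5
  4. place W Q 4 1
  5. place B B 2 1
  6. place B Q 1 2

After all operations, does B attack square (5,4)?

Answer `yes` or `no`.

Answer: yes

Derivation:
Op 1: place WB@(1,5)
Op 2: remove (1,5)
Op 3: place WK@(1,5)
Op 4: place WQ@(4,1)
Op 5: place BB@(2,1)
Op 6: place BQ@(1,2)
Per-piece attacks for B:
  BQ@(1,2): attacks (1,3) (1,4) (1,5) (1,1) (1,0) (2,2) (3,2) (4,2) (5,2) (0,2) (2,3) (3,4) (4,5) (2,1) (0,3) (0,1) [ray(0,1) blocked at (1,5); ray(1,-1) blocked at (2,1)]
  BB@(2,1): attacks (3,2) (4,3) (5,4) (3,0) (1,2) (1,0) [ray(-1,1) blocked at (1,2)]
B attacks (5,4): yes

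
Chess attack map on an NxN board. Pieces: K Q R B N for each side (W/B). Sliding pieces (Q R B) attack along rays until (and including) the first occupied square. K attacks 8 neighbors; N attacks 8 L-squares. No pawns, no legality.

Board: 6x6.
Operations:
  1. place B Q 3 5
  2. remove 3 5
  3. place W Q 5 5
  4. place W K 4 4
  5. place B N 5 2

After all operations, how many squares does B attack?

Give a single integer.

Answer: 4

Derivation:
Op 1: place BQ@(3,5)
Op 2: remove (3,5)
Op 3: place WQ@(5,5)
Op 4: place WK@(4,4)
Op 5: place BN@(5,2)
Per-piece attacks for B:
  BN@(5,2): attacks (4,4) (3,3) (4,0) (3,1)
Union (4 distinct): (3,1) (3,3) (4,0) (4,4)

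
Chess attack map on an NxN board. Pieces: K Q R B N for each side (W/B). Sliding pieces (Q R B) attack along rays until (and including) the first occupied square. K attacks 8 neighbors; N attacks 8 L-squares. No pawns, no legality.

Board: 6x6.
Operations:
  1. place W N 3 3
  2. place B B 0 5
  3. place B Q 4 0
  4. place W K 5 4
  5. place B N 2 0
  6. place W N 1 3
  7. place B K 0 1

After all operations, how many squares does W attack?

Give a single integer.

Answer: 16

Derivation:
Op 1: place WN@(3,3)
Op 2: place BB@(0,5)
Op 3: place BQ@(4,0)
Op 4: place WK@(5,4)
Op 5: place BN@(2,0)
Op 6: place WN@(1,3)
Op 7: place BK@(0,1)
Per-piece attacks for W:
  WN@(1,3): attacks (2,5) (3,4) (0,5) (2,1) (3,2) (0,1)
  WN@(3,3): attacks (4,5) (5,4) (2,5) (1,4) (4,1) (5,2) (2,1) (1,2)
  WK@(5,4): attacks (5,5) (5,3) (4,4) (4,5) (4,3)
Union (16 distinct): (0,1) (0,5) (1,2) (1,4) (2,1) (2,5) (3,2) (3,4) (4,1) (4,3) (4,4) (4,5) (5,2) (5,3) (5,4) (5,5)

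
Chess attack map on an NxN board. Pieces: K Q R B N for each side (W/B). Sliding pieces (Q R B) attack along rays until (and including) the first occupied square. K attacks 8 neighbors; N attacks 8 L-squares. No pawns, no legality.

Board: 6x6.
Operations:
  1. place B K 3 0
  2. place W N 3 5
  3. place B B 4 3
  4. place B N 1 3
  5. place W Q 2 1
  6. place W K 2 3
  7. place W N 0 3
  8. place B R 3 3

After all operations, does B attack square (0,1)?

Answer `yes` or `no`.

Answer: yes

Derivation:
Op 1: place BK@(3,0)
Op 2: place WN@(3,5)
Op 3: place BB@(4,3)
Op 4: place BN@(1,3)
Op 5: place WQ@(2,1)
Op 6: place WK@(2,3)
Op 7: place WN@(0,3)
Op 8: place BR@(3,3)
Per-piece attacks for B:
  BN@(1,3): attacks (2,5) (3,4) (0,5) (2,1) (3,2) (0,1)
  BK@(3,0): attacks (3,1) (4,0) (2,0) (4,1) (2,1)
  BR@(3,3): attacks (3,4) (3,5) (3,2) (3,1) (3,0) (4,3) (2,3) [ray(0,1) blocked at (3,5); ray(0,-1) blocked at (3,0); ray(1,0) blocked at (4,3); ray(-1,0) blocked at (2,3)]
  BB@(4,3): attacks (5,4) (5,2) (3,4) (2,5) (3,2) (2,1) [ray(-1,-1) blocked at (2,1)]
B attacks (0,1): yes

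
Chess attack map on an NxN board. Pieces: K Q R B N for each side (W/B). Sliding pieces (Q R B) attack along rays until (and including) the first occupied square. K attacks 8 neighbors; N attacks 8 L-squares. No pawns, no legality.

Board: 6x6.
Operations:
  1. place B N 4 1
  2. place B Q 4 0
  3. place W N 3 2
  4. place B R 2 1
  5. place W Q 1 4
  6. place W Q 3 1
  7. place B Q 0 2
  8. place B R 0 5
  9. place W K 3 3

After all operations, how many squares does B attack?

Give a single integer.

Op 1: place BN@(4,1)
Op 2: place BQ@(4,0)
Op 3: place WN@(3,2)
Op 4: place BR@(2,1)
Op 5: place WQ@(1,4)
Op 6: place WQ@(3,1)
Op 7: place BQ@(0,2)
Op 8: place BR@(0,5)
Op 9: place WK@(3,3)
Per-piece attacks for B:
  BQ@(0,2): attacks (0,3) (0,4) (0,5) (0,1) (0,0) (1,2) (2,2) (3,2) (1,3) (2,4) (3,5) (1,1) (2,0) [ray(0,1) blocked at (0,5); ray(1,0) blocked at (3,2)]
  BR@(0,5): attacks (0,4) (0,3) (0,2) (1,5) (2,5) (3,5) (4,5) (5,5) [ray(0,-1) blocked at (0,2)]
  BR@(2,1): attacks (2,2) (2,3) (2,4) (2,5) (2,0) (3,1) (1,1) (0,1) [ray(1,0) blocked at (3,1)]
  BQ@(4,0): attacks (4,1) (5,0) (3,0) (2,0) (1,0) (0,0) (5,1) (3,1) [ray(0,1) blocked at (4,1); ray(-1,1) blocked at (3,1)]
  BN@(4,1): attacks (5,3) (3,3) (2,2) (2,0)
Union (27 distinct): (0,0) (0,1) (0,2) (0,3) (0,4) (0,5) (1,0) (1,1) (1,2) (1,3) (1,5) (2,0) (2,2) (2,3) (2,4) (2,5) (3,0) (3,1) (3,2) (3,3) (3,5) (4,1) (4,5) (5,0) (5,1) (5,3) (5,5)

Answer: 27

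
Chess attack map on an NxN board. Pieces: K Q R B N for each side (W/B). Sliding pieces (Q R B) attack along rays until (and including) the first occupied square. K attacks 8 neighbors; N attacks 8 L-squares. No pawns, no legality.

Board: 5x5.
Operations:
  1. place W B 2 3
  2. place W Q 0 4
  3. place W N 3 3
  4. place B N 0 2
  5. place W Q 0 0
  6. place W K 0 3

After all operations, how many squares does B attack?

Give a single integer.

Answer: 4

Derivation:
Op 1: place WB@(2,3)
Op 2: place WQ@(0,4)
Op 3: place WN@(3,3)
Op 4: place BN@(0,2)
Op 5: place WQ@(0,0)
Op 6: place WK@(0,3)
Per-piece attacks for B:
  BN@(0,2): attacks (1,4) (2,3) (1,0) (2,1)
Union (4 distinct): (1,0) (1,4) (2,1) (2,3)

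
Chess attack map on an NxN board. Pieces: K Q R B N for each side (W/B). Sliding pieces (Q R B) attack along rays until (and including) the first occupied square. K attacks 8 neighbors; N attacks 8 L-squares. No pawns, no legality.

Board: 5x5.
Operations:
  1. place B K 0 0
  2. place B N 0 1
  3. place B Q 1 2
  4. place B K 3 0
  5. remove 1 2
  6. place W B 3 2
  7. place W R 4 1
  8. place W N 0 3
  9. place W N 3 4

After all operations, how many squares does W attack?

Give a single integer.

Answer: 15

Derivation:
Op 1: place BK@(0,0)
Op 2: place BN@(0,1)
Op 3: place BQ@(1,2)
Op 4: place BK@(3,0)
Op 5: remove (1,2)
Op 6: place WB@(3,2)
Op 7: place WR@(4,1)
Op 8: place WN@(0,3)
Op 9: place WN@(3,4)
Per-piece attacks for W:
  WN@(0,3): attacks (2,4) (1,1) (2,2)
  WB@(3,2): attacks (4,3) (4,1) (2,3) (1,4) (2,1) (1,0) [ray(1,-1) blocked at (4,1)]
  WN@(3,4): attacks (4,2) (2,2) (1,3)
  WR@(4,1): attacks (4,2) (4,3) (4,4) (4,0) (3,1) (2,1) (1,1) (0,1) [ray(-1,0) blocked at (0,1)]
Union (15 distinct): (0,1) (1,0) (1,1) (1,3) (1,4) (2,1) (2,2) (2,3) (2,4) (3,1) (4,0) (4,1) (4,2) (4,3) (4,4)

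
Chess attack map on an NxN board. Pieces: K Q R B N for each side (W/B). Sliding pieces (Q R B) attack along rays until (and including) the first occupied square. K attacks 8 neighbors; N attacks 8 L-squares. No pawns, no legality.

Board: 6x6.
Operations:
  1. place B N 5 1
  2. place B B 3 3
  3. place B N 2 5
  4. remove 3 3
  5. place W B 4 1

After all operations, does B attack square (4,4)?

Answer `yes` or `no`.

Op 1: place BN@(5,1)
Op 2: place BB@(3,3)
Op 3: place BN@(2,5)
Op 4: remove (3,3)
Op 5: place WB@(4,1)
Per-piece attacks for B:
  BN@(2,5): attacks (3,3) (4,4) (1,3) (0,4)
  BN@(5,1): attacks (4,3) (3,2) (3,0)
B attacks (4,4): yes

Answer: yes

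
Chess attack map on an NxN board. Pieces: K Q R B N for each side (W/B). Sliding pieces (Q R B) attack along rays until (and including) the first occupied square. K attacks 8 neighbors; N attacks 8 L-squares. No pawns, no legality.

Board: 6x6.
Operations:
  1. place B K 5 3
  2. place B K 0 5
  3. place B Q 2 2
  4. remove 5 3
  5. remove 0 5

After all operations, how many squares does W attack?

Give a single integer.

Op 1: place BK@(5,3)
Op 2: place BK@(0,5)
Op 3: place BQ@(2,2)
Op 4: remove (5,3)
Op 5: remove (0,5)
Per-piece attacks for W:
Union (0 distinct): (none)

Answer: 0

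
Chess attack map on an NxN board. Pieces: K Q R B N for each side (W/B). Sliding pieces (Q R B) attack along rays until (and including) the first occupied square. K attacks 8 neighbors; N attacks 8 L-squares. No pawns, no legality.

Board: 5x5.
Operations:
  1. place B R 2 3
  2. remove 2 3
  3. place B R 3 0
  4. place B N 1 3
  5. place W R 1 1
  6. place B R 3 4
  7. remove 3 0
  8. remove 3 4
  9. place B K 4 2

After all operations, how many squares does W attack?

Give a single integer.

Answer: 7

Derivation:
Op 1: place BR@(2,3)
Op 2: remove (2,3)
Op 3: place BR@(3,0)
Op 4: place BN@(1,3)
Op 5: place WR@(1,1)
Op 6: place BR@(3,4)
Op 7: remove (3,0)
Op 8: remove (3,4)
Op 9: place BK@(4,2)
Per-piece attacks for W:
  WR@(1,1): attacks (1,2) (1,3) (1,0) (2,1) (3,1) (4,1) (0,1) [ray(0,1) blocked at (1,3)]
Union (7 distinct): (0,1) (1,0) (1,2) (1,3) (2,1) (3,1) (4,1)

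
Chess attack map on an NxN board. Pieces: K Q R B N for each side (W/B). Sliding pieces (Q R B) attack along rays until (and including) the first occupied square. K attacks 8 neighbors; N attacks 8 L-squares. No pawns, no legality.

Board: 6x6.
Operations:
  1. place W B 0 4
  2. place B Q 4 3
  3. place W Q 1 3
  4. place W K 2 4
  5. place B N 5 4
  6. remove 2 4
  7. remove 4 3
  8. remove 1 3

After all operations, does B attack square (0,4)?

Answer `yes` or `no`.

Answer: no

Derivation:
Op 1: place WB@(0,4)
Op 2: place BQ@(4,3)
Op 3: place WQ@(1,3)
Op 4: place WK@(2,4)
Op 5: place BN@(5,4)
Op 6: remove (2,4)
Op 7: remove (4,3)
Op 8: remove (1,3)
Per-piece attacks for B:
  BN@(5,4): attacks (3,5) (4,2) (3,3)
B attacks (0,4): no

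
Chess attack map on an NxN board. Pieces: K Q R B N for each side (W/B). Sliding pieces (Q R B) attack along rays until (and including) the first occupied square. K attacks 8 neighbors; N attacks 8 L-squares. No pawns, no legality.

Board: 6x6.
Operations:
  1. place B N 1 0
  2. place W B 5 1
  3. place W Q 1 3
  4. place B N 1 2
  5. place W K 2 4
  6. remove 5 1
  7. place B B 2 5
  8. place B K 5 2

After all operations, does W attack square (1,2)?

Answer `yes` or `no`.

Answer: yes

Derivation:
Op 1: place BN@(1,0)
Op 2: place WB@(5,1)
Op 3: place WQ@(1,3)
Op 4: place BN@(1,2)
Op 5: place WK@(2,4)
Op 6: remove (5,1)
Op 7: place BB@(2,5)
Op 8: place BK@(5,2)
Per-piece attacks for W:
  WQ@(1,3): attacks (1,4) (1,5) (1,2) (2,3) (3,3) (4,3) (5,3) (0,3) (2,4) (2,2) (3,1) (4,0) (0,4) (0,2) [ray(0,-1) blocked at (1,2); ray(1,1) blocked at (2,4)]
  WK@(2,4): attacks (2,5) (2,3) (3,4) (1,4) (3,5) (3,3) (1,5) (1,3)
W attacks (1,2): yes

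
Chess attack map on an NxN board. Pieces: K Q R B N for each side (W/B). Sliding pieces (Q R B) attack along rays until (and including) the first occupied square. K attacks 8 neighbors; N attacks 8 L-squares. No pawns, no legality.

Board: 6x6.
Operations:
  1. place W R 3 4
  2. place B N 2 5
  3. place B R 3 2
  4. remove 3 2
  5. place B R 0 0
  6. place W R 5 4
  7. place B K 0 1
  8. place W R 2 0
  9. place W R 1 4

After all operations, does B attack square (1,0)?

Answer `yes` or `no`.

Op 1: place WR@(3,4)
Op 2: place BN@(2,5)
Op 3: place BR@(3,2)
Op 4: remove (3,2)
Op 5: place BR@(0,0)
Op 6: place WR@(5,4)
Op 7: place BK@(0,1)
Op 8: place WR@(2,0)
Op 9: place WR@(1,4)
Per-piece attacks for B:
  BR@(0,0): attacks (0,1) (1,0) (2,0) [ray(0,1) blocked at (0,1); ray(1,0) blocked at (2,0)]
  BK@(0,1): attacks (0,2) (0,0) (1,1) (1,2) (1,0)
  BN@(2,5): attacks (3,3) (4,4) (1,3) (0,4)
B attacks (1,0): yes

Answer: yes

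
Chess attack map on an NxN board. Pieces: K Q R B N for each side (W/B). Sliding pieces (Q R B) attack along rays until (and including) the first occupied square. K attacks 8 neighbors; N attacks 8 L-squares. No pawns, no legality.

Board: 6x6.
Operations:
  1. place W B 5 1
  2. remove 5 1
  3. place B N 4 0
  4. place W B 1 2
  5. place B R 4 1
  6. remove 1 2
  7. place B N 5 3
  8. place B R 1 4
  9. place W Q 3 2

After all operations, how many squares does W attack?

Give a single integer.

Op 1: place WB@(5,1)
Op 2: remove (5,1)
Op 3: place BN@(4,0)
Op 4: place WB@(1,2)
Op 5: place BR@(4,1)
Op 6: remove (1,2)
Op 7: place BN@(5,3)
Op 8: place BR@(1,4)
Op 9: place WQ@(3,2)
Per-piece attacks for W:
  WQ@(3,2): attacks (3,3) (3,4) (3,5) (3,1) (3,0) (4,2) (5,2) (2,2) (1,2) (0,2) (4,3) (5,4) (4,1) (2,3) (1,4) (2,1) (1,0) [ray(1,-1) blocked at (4,1); ray(-1,1) blocked at (1,4)]
Union (17 distinct): (0,2) (1,0) (1,2) (1,4) (2,1) (2,2) (2,3) (3,0) (3,1) (3,3) (3,4) (3,5) (4,1) (4,2) (4,3) (5,2) (5,4)

Answer: 17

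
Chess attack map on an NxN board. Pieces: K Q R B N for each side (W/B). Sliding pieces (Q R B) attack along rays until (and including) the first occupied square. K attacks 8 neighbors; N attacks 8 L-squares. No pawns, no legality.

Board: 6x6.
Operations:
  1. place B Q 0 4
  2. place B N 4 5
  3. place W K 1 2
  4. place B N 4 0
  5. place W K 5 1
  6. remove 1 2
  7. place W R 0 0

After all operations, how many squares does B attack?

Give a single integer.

Answer: 20

Derivation:
Op 1: place BQ@(0,4)
Op 2: place BN@(4,5)
Op 3: place WK@(1,2)
Op 4: place BN@(4,0)
Op 5: place WK@(5,1)
Op 6: remove (1,2)
Op 7: place WR@(0,0)
Per-piece attacks for B:
  BQ@(0,4): attacks (0,5) (0,3) (0,2) (0,1) (0,0) (1,4) (2,4) (3,4) (4,4) (5,4) (1,5) (1,3) (2,2) (3,1) (4,0) [ray(0,-1) blocked at (0,0); ray(1,-1) blocked at (4,0)]
  BN@(4,0): attacks (5,2) (3,2) (2,1)
  BN@(4,5): attacks (5,3) (3,3) (2,4)
Union (20 distinct): (0,0) (0,1) (0,2) (0,3) (0,5) (1,3) (1,4) (1,5) (2,1) (2,2) (2,4) (3,1) (3,2) (3,3) (3,4) (4,0) (4,4) (5,2) (5,3) (5,4)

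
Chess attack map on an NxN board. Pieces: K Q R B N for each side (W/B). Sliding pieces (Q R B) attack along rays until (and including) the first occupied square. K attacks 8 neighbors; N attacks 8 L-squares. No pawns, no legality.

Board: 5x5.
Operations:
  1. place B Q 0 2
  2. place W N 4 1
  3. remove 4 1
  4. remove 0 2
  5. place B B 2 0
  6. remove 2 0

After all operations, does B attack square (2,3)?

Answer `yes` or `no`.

Answer: no

Derivation:
Op 1: place BQ@(0,2)
Op 2: place WN@(4,1)
Op 3: remove (4,1)
Op 4: remove (0,2)
Op 5: place BB@(2,0)
Op 6: remove (2,0)
Per-piece attacks for B:
B attacks (2,3): no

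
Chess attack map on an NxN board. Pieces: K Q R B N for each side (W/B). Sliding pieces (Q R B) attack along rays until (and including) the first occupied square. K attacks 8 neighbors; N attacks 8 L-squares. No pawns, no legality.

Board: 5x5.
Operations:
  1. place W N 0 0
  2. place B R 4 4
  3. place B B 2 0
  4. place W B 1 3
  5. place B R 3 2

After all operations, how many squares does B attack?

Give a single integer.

Op 1: place WN@(0,0)
Op 2: place BR@(4,4)
Op 3: place BB@(2,0)
Op 4: place WB@(1,3)
Op 5: place BR@(3,2)
Per-piece attacks for B:
  BB@(2,0): attacks (3,1) (4,2) (1,1) (0,2)
  BR@(3,2): attacks (3,3) (3,4) (3,1) (3,0) (4,2) (2,2) (1,2) (0,2)
  BR@(4,4): attacks (4,3) (4,2) (4,1) (4,0) (3,4) (2,4) (1,4) (0,4)
Union (15 distinct): (0,2) (0,4) (1,1) (1,2) (1,4) (2,2) (2,4) (3,0) (3,1) (3,3) (3,4) (4,0) (4,1) (4,2) (4,3)

Answer: 15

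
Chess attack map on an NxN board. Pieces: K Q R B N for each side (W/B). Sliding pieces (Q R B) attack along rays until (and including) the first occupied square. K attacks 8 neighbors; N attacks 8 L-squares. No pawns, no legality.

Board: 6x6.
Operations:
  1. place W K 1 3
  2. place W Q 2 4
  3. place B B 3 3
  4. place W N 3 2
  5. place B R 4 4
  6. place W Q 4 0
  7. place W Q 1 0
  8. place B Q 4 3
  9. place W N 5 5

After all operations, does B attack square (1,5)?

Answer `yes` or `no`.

Op 1: place WK@(1,3)
Op 2: place WQ@(2,4)
Op 3: place BB@(3,3)
Op 4: place WN@(3,2)
Op 5: place BR@(4,4)
Op 6: place WQ@(4,0)
Op 7: place WQ@(1,0)
Op 8: place BQ@(4,3)
Op 9: place WN@(5,5)
Per-piece attacks for B:
  BB@(3,3): attacks (4,4) (4,2) (5,1) (2,4) (2,2) (1,1) (0,0) [ray(1,1) blocked at (4,4); ray(-1,1) blocked at (2,4)]
  BQ@(4,3): attacks (4,4) (4,2) (4,1) (4,0) (5,3) (3,3) (5,4) (5,2) (3,4) (2,5) (3,2) [ray(0,1) blocked at (4,4); ray(0,-1) blocked at (4,0); ray(-1,0) blocked at (3,3); ray(-1,-1) blocked at (3,2)]
  BR@(4,4): attacks (4,5) (4,3) (5,4) (3,4) (2,4) [ray(0,-1) blocked at (4,3); ray(-1,0) blocked at (2,4)]
B attacks (1,5): no

Answer: no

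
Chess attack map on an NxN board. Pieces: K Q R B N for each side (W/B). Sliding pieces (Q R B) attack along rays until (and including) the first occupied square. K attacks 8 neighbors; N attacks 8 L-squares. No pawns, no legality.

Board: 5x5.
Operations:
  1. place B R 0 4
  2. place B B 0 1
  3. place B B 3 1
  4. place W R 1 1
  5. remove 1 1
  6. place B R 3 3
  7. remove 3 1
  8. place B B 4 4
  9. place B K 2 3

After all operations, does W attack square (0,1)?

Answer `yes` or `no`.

Answer: no

Derivation:
Op 1: place BR@(0,4)
Op 2: place BB@(0,1)
Op 3: place BB@(3,1)
Op 4: place WR@(1,1)
Op 5: remove (1,1)
Op 6: place BR@(3,3)
Op 7: remove (3,1)
Op 8: place BB@(4,4)
Op 9: place BK@(2,3)
Per-piece attacks for W:
W attacks (0,1): no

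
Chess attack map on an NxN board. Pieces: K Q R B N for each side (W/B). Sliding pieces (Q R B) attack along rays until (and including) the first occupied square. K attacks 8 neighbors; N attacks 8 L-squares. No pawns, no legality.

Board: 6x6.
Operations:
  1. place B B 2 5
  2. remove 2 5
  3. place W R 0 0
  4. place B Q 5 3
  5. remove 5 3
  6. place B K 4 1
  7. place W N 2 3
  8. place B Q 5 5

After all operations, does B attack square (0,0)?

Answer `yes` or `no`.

Op 1: place BB@(2,5)
Op 2: remove (2,5)
Op 3: place WR@(0,0)
Op 4: place BQ@(5,3)
Op 5: remove (5,3)
Op 6: place BK@(4,1)
Op 7: place WN@(2,3)
Op 8: place BQ@(5,5)
Per-piece attacks for B:
  BK@(4,1): attacks (4,2) (4,0) (5,1) (3,1) (5,2) (5,0) (3,2) (3,0)
  BQ@(5,5): attacks (5,4) (5,3) (5,2) (5,1) (5,0) (4,5) (3,5) (2,5) (1,5) (0,5) (4,4) (3,3) (2,2) (1,1) (0,0) [ray(-1,-1) blocked at (0,0)]
B attacks (0,0): yes

Answer: yes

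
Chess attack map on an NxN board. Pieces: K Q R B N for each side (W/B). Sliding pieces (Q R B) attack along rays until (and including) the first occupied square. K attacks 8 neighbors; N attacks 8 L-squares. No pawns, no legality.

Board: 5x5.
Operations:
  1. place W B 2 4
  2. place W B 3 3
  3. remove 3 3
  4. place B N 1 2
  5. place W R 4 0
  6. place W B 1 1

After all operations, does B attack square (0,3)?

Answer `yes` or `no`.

Answer: no

Derivation:
Op 1: place WB@(2,4)
Op 2: place WB@(3,3)
Op 3: remove (3,3)
Op 4: place BN@(1,2)
Op 5: place WR@(4,0)
Op 6: place WB@(1,1)
Per-piece attacks for B:
  BN@(1,2): attacks (2,4) (3,3) (0,4) (2,0) (3,1) (0,0)
B attacks (0,3): no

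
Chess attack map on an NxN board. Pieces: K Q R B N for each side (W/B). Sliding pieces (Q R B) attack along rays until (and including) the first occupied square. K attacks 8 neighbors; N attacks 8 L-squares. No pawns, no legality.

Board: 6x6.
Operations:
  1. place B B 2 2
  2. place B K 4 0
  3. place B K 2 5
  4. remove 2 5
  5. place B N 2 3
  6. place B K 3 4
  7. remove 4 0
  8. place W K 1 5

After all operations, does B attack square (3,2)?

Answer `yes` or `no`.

Op 1: place BB@(2,2)
Op 2: place BK@(4,0)
Op 3: place BK@(2,5)
Op 4: remove (2,5)
Op 5: place BN@(2,3)
Op 6: place BK@(3,4)
Op 7: remove (4,0)
Op 8: place WK@(1,5)
Per-piece attacks for B:
  BB@(2,2): attacks (3,3) (4,4) (5,5) (3,1) (4,0) (1,3) (0,4) (1,1) (0,0)
  BN@(2,3): attacks (3,5) (4,4) (1,5) (0,4) (3,1) (4,2) (1,1) (0,2)
  BK@(3,4): attacks (3,5) (3,3) (4,4) (2,4) (4,5) (4,3) (2,5) (2,3)
B attacks (3,2): no

Answer: no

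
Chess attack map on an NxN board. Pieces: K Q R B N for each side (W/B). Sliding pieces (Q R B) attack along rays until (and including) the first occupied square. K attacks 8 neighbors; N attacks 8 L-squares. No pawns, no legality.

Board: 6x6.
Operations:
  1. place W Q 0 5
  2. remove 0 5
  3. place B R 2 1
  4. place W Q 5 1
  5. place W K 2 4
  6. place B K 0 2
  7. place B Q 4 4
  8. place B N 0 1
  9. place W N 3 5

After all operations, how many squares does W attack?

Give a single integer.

Answer: 20

Derivation:
Op 1: place WQ@(0,5)
Op 2: remove (0,5)
Op 3: place BR@(2,1)
Op 4: place WQ@(5,1)
Op 5: place WK@(2,4)
Op 6: place BK@(0,2)
Op 7: place BQ@(4,4)
Op 8: place BN@(0,1)
Op 9: place WN@(3,5)
Per-piece attacks for W:
  WK@(2,4): attacks (2,5) (2,3) (3,4) (1,4) (3,5) (3,3) (1,5) (1,3)
  WN@(3,5): attacks (4,3) (5,4) (2,3) (1,4)
  WQ@(5,1): attacks (5,2) (5,3) (5,4) (5,5) (5,0) (4,1) (3,1) (2,1) (4,2) (3,3) (2,4) (4,0) [ray(-1,0) blocked at (2,1); ray(-1,1) blocked at (2,4)]
Union (20 distinct): (1,3) (1,4) (1,5) (2,1) (2,3) (2,4) (2,5) (3,1) (3,3) (3,4) (3,5) (4,0) (4,1) (4,2) (4,3) (5,0) (5,2) (5,3) (5,4) (5,5)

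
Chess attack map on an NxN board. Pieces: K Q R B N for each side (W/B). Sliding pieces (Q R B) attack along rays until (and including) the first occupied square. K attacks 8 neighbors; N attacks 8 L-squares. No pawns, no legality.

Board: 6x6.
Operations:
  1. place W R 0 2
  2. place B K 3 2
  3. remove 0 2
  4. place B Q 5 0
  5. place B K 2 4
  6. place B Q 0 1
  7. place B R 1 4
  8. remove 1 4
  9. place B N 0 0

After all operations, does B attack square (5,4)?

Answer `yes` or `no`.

Answer: yes

Derivation:
Op 1: place WR@(0,2)
Op 2: place BK@(3,2)
Op 3: remove (0,2)
Op 4: place BQ@(5,0)
Op 5: place BK@(2,4)
Op 6: place BQ@(0,1)
Op 7: place BR@(1,4)
Op 8: remove (1,4)
Op 9: place BN@(0,0)
Per-piece attacks for B:
  BN@(0,0): attacks (1,2) (2,1)
  BQ@(0,1): attacks (0,2) (0,3) (0,4) (0,5) (0,0) (1,1) (2,1) (3,1) (4,1) (5,1) (1,2) (2,3) (3,4) (4,5) (1,0) [ray(0,-1) blocked at (0,0)]
  BK@(2,4): attacks (2,5) (2,3) (3,4) (1,4) (3,5) (3,3) (1,5) (1,3)
  BK@(3,2): attacks (3,3) (3,1) (4,2) (2,2) (4,3) (4,1) (2,3) (2,1)
  BQ@(5,0): attacks (5,1) (5,2) (5,3) (5,4) (5,5) (4,0) (3,0) (2,0) (1,0) (0,0) (4,1) (3,2) [ray(-1,0) blocked at (0,0); ray(-1,1) blocked at (3,2)]
B attacks (5,4): yes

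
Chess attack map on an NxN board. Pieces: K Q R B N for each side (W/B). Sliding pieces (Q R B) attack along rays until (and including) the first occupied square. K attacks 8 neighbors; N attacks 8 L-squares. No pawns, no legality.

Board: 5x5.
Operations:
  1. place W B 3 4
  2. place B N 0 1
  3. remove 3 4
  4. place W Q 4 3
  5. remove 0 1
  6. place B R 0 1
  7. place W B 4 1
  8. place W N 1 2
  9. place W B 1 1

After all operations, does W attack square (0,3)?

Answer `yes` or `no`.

Answer: yes

Derivation:
Op 1: place WB@(3,4)
Op 2: place BN@(0,1)
Op 3: remove (3,4)
Op 4: place WQ@(4,3)
Op 5: remove (0,1)
Op 6: place BR@(0,1)
Op 7: place WB@(4,1)
Op 8: place WN@(1,2)
Op 9: place WB@(1,1)
Per-piece attacks for W:
  WB@(1,1): attacks (2,2) (3,3) (4,4) (2,0) (0,2) (0,0)
  WN@(1,2): attacks (2,4) (3,3) (0,4) (2,0) (3,1) (0,0)
  WB@(4,1): attacks (3,2) (2,3) (1,4) (3,0)
  WQ@(4,3): attacks (4,4) (4,2) (4,1) (3,3) (2,3) (1,3) (0,3) (3,4) (3,2) (2,1) (1,0) [ray(0,-1) blocked at (4,1)]
W attacks (0,3): yes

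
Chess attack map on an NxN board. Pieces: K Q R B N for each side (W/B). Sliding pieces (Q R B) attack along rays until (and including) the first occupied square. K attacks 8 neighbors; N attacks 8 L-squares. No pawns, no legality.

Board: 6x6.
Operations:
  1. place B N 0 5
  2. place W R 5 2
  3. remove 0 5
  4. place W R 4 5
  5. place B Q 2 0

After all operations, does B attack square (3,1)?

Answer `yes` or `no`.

Op 1: place BN@(0,5)
Op 2: place WR@(5,2)
Op 3: remove (0,5)
Op 4: place WR@(4,5)
Op 5: place BQ@(2,0)
Per-piece attacks for B:
  BQ@(2,0): attacks (2,1) (2,2) (2,3) (2,4) (2,5) (3,0) (4,0) (5,0) (1,0) (0,0) (3,1) (4,2) (5,3) (1,1) (0,2)
B attacks (3,1): yes

Answer: yes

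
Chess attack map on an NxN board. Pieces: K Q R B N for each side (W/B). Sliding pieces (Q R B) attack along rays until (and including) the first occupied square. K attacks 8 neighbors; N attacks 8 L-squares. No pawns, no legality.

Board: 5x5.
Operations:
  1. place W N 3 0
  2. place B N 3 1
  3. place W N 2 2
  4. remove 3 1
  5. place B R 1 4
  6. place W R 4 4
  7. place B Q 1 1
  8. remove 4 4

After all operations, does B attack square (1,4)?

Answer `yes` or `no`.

Op 1: place WN@(3,0)
Op 2: place BN@(3,1)
Op 3: place WN@(2,2)
Op 4: remove (3,1)
Op 5: place BR@(1,4)
Op 6: place WR@(4,4)
Op 7: place BQ@(1,1)
Op 8: remove (4,4)
Per-piece attacks for B:
  BQ@(1,1): attacks (1,2) (1,3) (1,4) (1,0) (2,1) (3,1) (4,1) (0,1) (2,2) (2,0) (0,2) (0,0) [ray(0,1) blocked at (1,4); ray(1,1) blocked at (2,2)]
  BR@(1,4): attacks (1,3) (1,2) (1,1) (2,4) (3,4) (4,4) (0,4) [ray(0,-1) blocked at (1,1)]
B attacks (1,4): yes

Answer: yes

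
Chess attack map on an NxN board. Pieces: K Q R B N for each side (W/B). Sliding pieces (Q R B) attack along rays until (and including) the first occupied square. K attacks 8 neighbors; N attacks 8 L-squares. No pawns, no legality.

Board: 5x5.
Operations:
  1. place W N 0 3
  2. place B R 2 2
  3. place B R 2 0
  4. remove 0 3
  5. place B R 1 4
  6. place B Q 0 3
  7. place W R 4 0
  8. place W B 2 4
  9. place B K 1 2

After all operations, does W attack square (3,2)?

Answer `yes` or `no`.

Answer: no

Derivation:
Op 1: place WN@(0,3)
Op 2: place BR@(2,2)
Op 3: place BR@(2,0)
Op 4: remove (0,3)
Op 5: place BR@(1,4)
Op 6: place BQ@(0,3)
Op 7: place WR@(4,0)
Op 8: place WB@(2,4)
Op 9: place BK@(1,2)
Per-piece attacks for W:
  WB@(2,4): attacks (3,3) (4,2) (1,3) (0,2)
  WR@(4,0): attacks (4,1) (4,2) (4,3) (4,4) (3,0) (2,0) [ray(-1,0) blocked at (2,0)]
W attacks (3,2): no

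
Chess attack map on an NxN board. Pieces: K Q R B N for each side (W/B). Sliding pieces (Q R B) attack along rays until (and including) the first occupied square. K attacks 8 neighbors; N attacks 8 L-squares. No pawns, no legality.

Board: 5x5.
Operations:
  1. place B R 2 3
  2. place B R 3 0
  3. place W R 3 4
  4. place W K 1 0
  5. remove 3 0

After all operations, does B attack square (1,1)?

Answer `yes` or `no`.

Op 1: place BR@(2,3)
Op 2: place BR@(3,0)
Op 3: place WR@(3,4)
Op 4: place WK@(1,0)
Op 5: remove (3,0)
Per-piece attacks for B:
  BR@(2,3): attacks (2,4) (2,2) (2,1) (2,0) (3,3) (4,3) (1,3) (0,3)
B attacks (1,1): no

Answer: no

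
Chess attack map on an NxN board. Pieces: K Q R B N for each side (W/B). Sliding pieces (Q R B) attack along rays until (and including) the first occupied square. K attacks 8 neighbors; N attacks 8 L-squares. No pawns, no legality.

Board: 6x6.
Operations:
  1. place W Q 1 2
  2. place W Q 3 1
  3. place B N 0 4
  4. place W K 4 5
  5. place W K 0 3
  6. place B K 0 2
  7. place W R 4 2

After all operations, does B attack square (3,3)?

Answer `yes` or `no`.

Answer: no

Derivation:
Op 1: place WQ@(1,2)
Op 2: place WQ@(3,1)
Op 3: place BN@(0,4)
Op 4: place WK@(4,5)
Op 5: place WK@(0,3)
Op 6: place BK@(0,2)
Op 7: place WR@(4,2)
Per-piece attacks for B:
  BK@(0,2): attacks (0,3) (0,1) (1,2) (1,3) (1,1)
  BN@(0,4): attacks (2,5) (1,2) (2,3)
B attacks (3,3): no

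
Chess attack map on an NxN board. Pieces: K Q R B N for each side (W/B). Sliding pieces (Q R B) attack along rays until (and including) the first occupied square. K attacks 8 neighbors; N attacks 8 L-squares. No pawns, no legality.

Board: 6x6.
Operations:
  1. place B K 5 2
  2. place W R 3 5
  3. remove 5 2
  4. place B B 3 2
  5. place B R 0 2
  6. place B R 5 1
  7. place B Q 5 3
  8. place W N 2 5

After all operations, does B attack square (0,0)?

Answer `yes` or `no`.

Op 1: place BK@(5,2)
Op 2: place WR@(3,5)
Op 3: remove (5,2)
Op 4: place BB@(3,2)
Op 5: place BR@(0,2)
Op 6: place BR@(5,1)
Op 7: place BQ@(5,3)
Op 8: place WN@(2,5)
Per-piece attacks for B:
  BR@(0,2): attacks (0,3) (0,4) (0,5) (0,1) (0,0) (1,2) (2,2) (3,2) [ray(1,0) blocked at (3,2)]
  BB@(3,2): attacks (4,3) (5,4) (4,1) (5,0) (2,3) (1,4) (0,5) (2,1) (1,0)
  BR@(5,1): attacks (5,2) (5,3) (5,0) (4,1) (3,1) (2,1) (1,1) (0,1) [ray(0,1) blocked at (5,3)]
  BQ@(5,3): attacks (5,4) (5,5) (5,2) (5,1) (4,3) (3,3) (2,3) (1,3) (0,3) (4,4) (3,5) (4,2) (3,1) (2,0) [ray(0,-1) blocked at (5,1); ray(-1,1) blocked at (3,5)]
B attacks (0,0): yes

Answer: yes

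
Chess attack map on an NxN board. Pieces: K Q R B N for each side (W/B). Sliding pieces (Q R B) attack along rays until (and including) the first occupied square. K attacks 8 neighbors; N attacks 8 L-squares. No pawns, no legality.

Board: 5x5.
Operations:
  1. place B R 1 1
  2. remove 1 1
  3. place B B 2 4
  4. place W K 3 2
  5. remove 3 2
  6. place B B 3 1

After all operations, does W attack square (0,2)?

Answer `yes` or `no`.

Answer: no

Derivation:
Op 1: place BR@(1,1)
Op 2: remove (1,1)
Op 3: place BB@(2,4)
Op 4: place WK@(3,2)
Op 5: remove (3,2)
Op 6: place BB@(3,1)
Per-piece attacks for W:
W attacks (0,2): no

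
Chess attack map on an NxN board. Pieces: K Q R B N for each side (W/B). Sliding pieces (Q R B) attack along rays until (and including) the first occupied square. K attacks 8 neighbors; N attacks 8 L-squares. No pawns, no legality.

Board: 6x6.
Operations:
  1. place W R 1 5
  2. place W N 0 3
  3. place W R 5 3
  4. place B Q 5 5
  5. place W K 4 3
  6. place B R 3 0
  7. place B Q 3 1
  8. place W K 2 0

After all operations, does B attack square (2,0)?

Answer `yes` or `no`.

Op 1: place WR@(1,5)
Op 2: place WN@(0,3)
Op 3: place WR@(5,3)
Op 4: place BQ@(5,5)
Op 5: place WK@(4,3)
Op 6: place BR@(3,0)
Op 7: place BQ@(3,1)
Op 8: place WK@(2,0)
Per-piece attacks for B:
  BR@(3,0): attacks (3,1) (4,0) (5,0) (2,0) [ray(0,1) blocked at (3,1); ray(-1,0) blocked at (2,0)]
  BQ@(3,1): attacks (3,2) (3,3) (3,4) (3,5) (3,0) (4,1) (5,1) (2,1) (1,1) (0,1) (4,2) (5,3) (4,0) (2,2) (1,3) (0,4) (2,0) [ray(0,-1) blocked at (3,0); ray(1,1) blocked at (5,3); ray(-1,-1) blocked at (2,0)]
  BQ@(5,5): attacks (5,4) (5,3) (4,5) (3,5) (2,5) (1,5) (4,4) (3,3) (2,2) (1,1) (0,0) [ray(0,-1) blocked at (5,3); ray(-1,0) blocked at (1,5)]
B attacks (2,0): yes

Answer: yes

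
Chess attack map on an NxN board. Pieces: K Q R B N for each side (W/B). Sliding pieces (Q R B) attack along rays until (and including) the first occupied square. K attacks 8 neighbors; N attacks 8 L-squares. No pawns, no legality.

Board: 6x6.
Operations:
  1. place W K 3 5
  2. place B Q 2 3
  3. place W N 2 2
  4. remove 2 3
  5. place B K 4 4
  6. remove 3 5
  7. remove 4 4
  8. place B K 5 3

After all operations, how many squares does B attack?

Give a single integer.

Op 1: place WK@(3,5)
Op 2: place BQ@(2,3)
Op 3: place WN@(2,2)
Op 4: remove (2,3)
Op 5: place BK@(4,4)
Op 6: remove (3,5)
Op 7: remove (4,4)
Op 8: place BK@(5,3)
Per-piece attacks for B:
  BK@(5,3): attacks (5,4) (5,2) (4,3) (4,4) (4,2)
Union (5 distinct): (4,2) (4,3) (4,4) (5,2) (5,4)

Answer: 5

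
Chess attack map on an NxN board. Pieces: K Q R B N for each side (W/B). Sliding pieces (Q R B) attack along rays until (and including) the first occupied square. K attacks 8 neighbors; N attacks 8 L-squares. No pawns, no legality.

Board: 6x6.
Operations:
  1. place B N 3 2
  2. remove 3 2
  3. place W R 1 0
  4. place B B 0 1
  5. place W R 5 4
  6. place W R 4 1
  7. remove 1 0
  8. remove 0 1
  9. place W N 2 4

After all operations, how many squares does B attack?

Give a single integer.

Op 1: place BN@(3,2)
Op 2: remove (3,2)
Op 3: place WR@(1,0)
Op 4: place BB@(0,1)
Op 5: place WR@(5,4)
Op 6: place WR@(4,1)
Op 7: remove (1,0)
Op 8: remove (0,1)
Op 9: place WN@(2,4)
Per-piece attacks for B:
Union (0 distinct): (none)

Answer: 0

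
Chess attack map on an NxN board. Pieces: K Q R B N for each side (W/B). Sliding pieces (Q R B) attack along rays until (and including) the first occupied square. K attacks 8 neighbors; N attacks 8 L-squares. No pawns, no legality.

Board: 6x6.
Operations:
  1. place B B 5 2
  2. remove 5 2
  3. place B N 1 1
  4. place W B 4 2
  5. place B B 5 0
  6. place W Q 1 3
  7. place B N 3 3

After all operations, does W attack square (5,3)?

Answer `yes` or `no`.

Answer: yes

Derivation:
Op 1: place BB@(5,2)
Op 2: remove (5,2)
Op 3: place BN@(1,1)
Op 4: place WB@(4,2)
Op 5: place BB@(5,0)
Op 6: place WQ@(1,3)
Op 7: place BN@(3,3)
Per-piece attacks for W:
  WQ@(1,3): attacks (1,4) (1,5) (1,2) (1,1) (2,3) (3,3) (0,3) (2,4) (3,5) (2,2) (3,1) (4,0) (0,4) (0,2) [ray(0,-1) blocked at (1,1); ray(1,0) blocked at (3,3)]
  WB@(4,2): attacks (5,3) (5,1) (3,3) (3,1) (2,0) [ray(-1,1) blocked at (3,3)]
W attacks (5,3): yes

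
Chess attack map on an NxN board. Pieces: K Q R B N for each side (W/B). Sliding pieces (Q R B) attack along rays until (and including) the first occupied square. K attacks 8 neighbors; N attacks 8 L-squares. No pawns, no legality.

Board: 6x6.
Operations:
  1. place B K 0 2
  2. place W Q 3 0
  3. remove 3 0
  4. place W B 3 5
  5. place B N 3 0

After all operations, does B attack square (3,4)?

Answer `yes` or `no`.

Answer: no

Derivation:
Op 1: place BK@(0,2)
Op 2: place WQ@(3,0)
Op 3: remove (3,0)
Op 4: place WB@(3,5)
Op 5: place BN@(3,0)
Per-piece attacks for B:
  BK@(0,2): attacks (0,3) (0,1) (1,2) (1,3) (1,1)
  BN@(3,0): attacks (4,2) (5,1) (2,2) (1,1)
B attacks (3,4): no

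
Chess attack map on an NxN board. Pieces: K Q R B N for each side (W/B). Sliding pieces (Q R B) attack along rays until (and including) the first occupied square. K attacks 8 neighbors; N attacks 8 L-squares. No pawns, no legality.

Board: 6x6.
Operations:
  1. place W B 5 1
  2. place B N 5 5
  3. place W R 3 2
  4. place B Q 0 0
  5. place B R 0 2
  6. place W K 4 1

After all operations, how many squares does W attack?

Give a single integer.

Answer: 16

Derivation:
Op 1: place WB@(5,1)
Op 2: place BN@(5,5)
Op 3: place WR@(3,2)
Op 4: place BQ@(0,0)
Op 5: place BR@(0,2)
Op 6: place WK@(4,1)
Per-piece attacks for W:
  WR@(3,2): attacks (3,3) (3,4) (3,5) (3,1) (3,0) (4,2) (5,2) (2,2) (1,2) (0,2) [ray(-1,0) blocked at (0,2)]
  WK@(4,1): attacks (4,2) (4,0) (5,1) (3,1) (5,2) (5,0) (3,2) (3,0)
  WB@(5,1): attacks (4,2) (3,3) (2,4) (1,5) (4,0)
Union (16 distinct): (0,2) (1,2) (1,5) (2,2) (2,4) (3,0) (3,1) (3,2) (3,3) (3,4) (3,5) (4,0) (4,2) (5,0) (5,1) (5,2)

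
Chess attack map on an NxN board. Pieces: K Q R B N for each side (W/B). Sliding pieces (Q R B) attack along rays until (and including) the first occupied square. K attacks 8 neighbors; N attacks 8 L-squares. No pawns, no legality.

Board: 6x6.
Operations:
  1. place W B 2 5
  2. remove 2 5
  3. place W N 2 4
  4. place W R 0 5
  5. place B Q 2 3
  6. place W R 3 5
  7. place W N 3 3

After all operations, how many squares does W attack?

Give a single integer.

Answer: 21

Derivation:
Op 1: place WB@(2,5)
Op 2: remove (2,5)
Op 3: place WN@(2,4)
Op 4: place WR@(0,5)
Op 5: place BQ@(2,3)
Op 6: place WR@(3,5)
Op 7: place WN@(3,3)
Per-piece attacks for W:
  WR@(0,5): attacks (0,4) (0,3) (0,2) (0,1) (0,0) (1,5) (2,5) (3,5) [ray(1,0) blocked at (3,5)]
  WN@(2,4): attacks (4,5) (0,5) (3,2) (4,3) (1,2) (0,3)
  WN@(3,3): attacks (4,5) (5,4) (2,5) (1,4) (4,1) (5,2) (2,1) (1,2)
  WR@(3,5): attacks (3,4) (3,3) (4,5) (5,5) (2,5) (1,5) (0,5) [ray(0,-1) blocked at (3,3); ray(-1,0) blocked at (0,5)]
Union (21 distinct): (0,0) (0,1) (0,2) (0,3) (0,4) (0,5) (1,2) (1,4) (1,5) (2,1) (2,5) (3,2) (3,3) (3,4) (3,5) (4,1) (4,3) (4,5) (5,2) (5,4) (5,5)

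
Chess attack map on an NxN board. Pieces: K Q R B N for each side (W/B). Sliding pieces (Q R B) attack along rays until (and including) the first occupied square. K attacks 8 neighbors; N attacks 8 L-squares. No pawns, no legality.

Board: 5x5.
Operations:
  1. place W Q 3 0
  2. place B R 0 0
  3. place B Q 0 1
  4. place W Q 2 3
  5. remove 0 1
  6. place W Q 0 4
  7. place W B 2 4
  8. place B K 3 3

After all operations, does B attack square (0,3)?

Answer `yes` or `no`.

Op 1: place WQ@(3,0)
Op 2: place BR@(0,0)
Op 3: place BQ@(0,1)
Op 4: place WQ@(2,3)
Op 5: remove (0,1)
Op 6: place WQ@(0,4)
Op 7: place WB@(2,4)
Op 8: place BK@(3,3)
Per-piece attacks for B:
  BR@(0,0): attacks (0,1) (0,2) (0,3) (0,4) (1,0) (2,0) (3,0) [ray(0,1) blocked at (0,4); ray(1,0) blocked at (3,0)]
  BK@(3,3): attacks (3,4) (3,2) (4,3) (2,3) (4,4) (4,2) (2,4) (2,2)
B attacks (0,3): yes

Answer: yes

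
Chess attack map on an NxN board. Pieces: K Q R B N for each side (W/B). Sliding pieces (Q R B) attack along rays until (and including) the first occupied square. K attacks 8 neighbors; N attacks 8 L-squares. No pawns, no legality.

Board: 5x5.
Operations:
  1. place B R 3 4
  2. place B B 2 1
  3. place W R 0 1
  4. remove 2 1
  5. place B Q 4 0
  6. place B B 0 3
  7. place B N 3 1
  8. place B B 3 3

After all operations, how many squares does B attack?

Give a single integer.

Answer: 18

Derivation:
Op 1: place BR@(3,4)
Op 2: place BB@(2,1)
Op 3: place WR@(0,1)
Op 4: remove (2,1)
Op 5: place BQ@(4,0)
Op 6: place BB@(0,3)
Op 7: place BN@(3,1)
Op 8: place BB@(3,3)
Per-piece attacks for B:
  BB@(0,3): attacks (1,4) (1,2) (2,1) (3,0)
  BN@(3,1): attacks (4,3) (2,3) (1,2) (1,0)
  BB@(3,3): attacks (4,4) (4,2) (2,4) (2,2) (1,1) (0,0)
  BR@(3,4): attacks (3,3) (4,4) (2,4) (1,4) (0,4) [ray(0,-1) blocked at (3,3)]
  BQ@(4,0): attacks (4,1) (4,2) (4,3) (4,4) (3,0) (2,0) (1,0) (0,0) (3,1) [ray(-1,1) blocked at (3,1)]
Union (18 distinct): (0,0) (0,4) (1,0) (1,1) (1,2) (1,4) (2,0) (2,1) (2,2) (2,3) (2,4) (3,0) (3,1) (3,3) (4,1) (4,2) (4,3) (4,4)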